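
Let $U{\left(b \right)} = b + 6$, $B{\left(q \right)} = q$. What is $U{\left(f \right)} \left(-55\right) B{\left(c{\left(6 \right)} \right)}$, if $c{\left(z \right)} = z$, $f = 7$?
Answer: $-4290$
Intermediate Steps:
$U{\left(b \right)} = 6 + b$
$U{\left(f \right)} \left(-55\right) B{\left(c{\left(6 \right)} \right)} = \left(6 + 7\right) \left(-55\right) 6 = 13 \left(-55\right) 6 = \left(-715\right) 6 = -4290$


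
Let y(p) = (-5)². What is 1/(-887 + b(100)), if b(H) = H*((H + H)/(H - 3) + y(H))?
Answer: 97/176461 ≈ 0.00054970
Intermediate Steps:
y(p) = 25
b(H) = H*(25 + 2*H/(-3 + H)) (b(H) = H*((H + H)/(H - 3) + 25) = H*((2*H)/(-3 + H) + 25) = H*(2*H/(-3 + H) + 25) = H*(25 + 2*H/(-3 + H)))
1/(-887 + b(100)) = 1/(-887 + 3*100*(-25 + 9*100)/(-3 + 100)) = 1/(-887 + 3*100*(-25 + 900)/97) = 1/(-887 + 3*100*(1/97)*875) = 1/(-887 + 262500/97) = 1/(176461/97) = 97/176461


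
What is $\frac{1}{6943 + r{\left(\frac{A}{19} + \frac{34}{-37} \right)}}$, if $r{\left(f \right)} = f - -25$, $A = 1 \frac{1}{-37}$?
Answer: $\frac{703}{4897857} \approx 0.00014353$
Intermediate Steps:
$A = - \frac{1}{37}$ ($A = 1 \left(- \frac{1}{37}\right) = - \frac{1}{37} \approx -0.027027$)
$r{\left(f \right)} = 25 + f$ ($r{\left(f \right)} = f + 25 = 25 + f$)
$\frac{1}{6943 + r{\left(\frac{A}{19} + \frac{34}{-37} \right)}} = \frac{1}{6943 + \left(25 + \left(- \frac{1}{37 \cdot 19} + \frac{34}{-37}\right)\right)} = \frac{1}{6943 + \left(25 + \left(\left(- \frac{1}{37}\right) \frac{1}{19} + 34 \left(- \frac{1}{37}\right)\right)\right)} = \frac{1}{6943 + \left(25 - \frac{647}{703}\right)} = \frac{1}{6943 + \frac{16928}{703}} = \frac{1}{\frac{4897857}{703}} = \frac{703}{4897857}$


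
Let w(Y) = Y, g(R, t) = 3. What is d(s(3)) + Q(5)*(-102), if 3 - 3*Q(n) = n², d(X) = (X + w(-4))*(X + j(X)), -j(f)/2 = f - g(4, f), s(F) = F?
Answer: 745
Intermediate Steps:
j(f) = 6 - 2*f (j(f) = -2*(f - 1*3) = -2*(f - 3) = -2*(-3 + f) = 6 - 2*f)
d(X) = (-4 + X)*(6 - X) (d(X) = (X - 4)*(X + (6 - 2*X)) = (-4 + X)*(6 - X))
Q(n) = 1 - n²/3
d(s(3)) + Q(5)*(-102) = (-24 - 1*3² + 10*3) + (1 - ⅓*5²)*(-102) = (-24 - 1*9 + 30) + (1 - ⅓*25)*(-102) = (-24 - 9 + 30) + (1 - 25/3)*(-102) = -3 - 22/3*(-102) = -3 + 748 = 745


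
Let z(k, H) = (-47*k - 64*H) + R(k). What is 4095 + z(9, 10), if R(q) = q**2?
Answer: 3113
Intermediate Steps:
z(k, H) = k**2 - 64*H - 47*k (z(k, H) = (-47*k - 64*H) + k**2 = (-64*H - 47*k) + k**2 = k**2 - 64*H - 47*k)
4095 + z(9, 10) = 4095 + (9**2 - 64*10 - 47*9) = 4095 + (81 - 640 - 423) = 4095 - 982 = 3113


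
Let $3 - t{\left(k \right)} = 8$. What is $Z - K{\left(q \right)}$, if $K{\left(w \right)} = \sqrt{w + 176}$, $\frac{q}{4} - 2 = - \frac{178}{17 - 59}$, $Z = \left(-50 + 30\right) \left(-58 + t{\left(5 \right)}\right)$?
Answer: $1260 - \frac{2 \sqrt{22155}}{21} \approx 1245.8$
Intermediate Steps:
$t{\left(k \right)} = -5$ ($t{\left(k \right)} = 3 - 8 = -5$)
$Z = 1260$ ($Z = \left(-50 + 30\right) \left(-58 - 5\right) = \left(-20\right) \left(-63\right) = 1260$)
$q = \frac{524}{21}$ ($q = 8 + 4 \left(- \frac{178}{17 - 59}\right) = 8 + 4 \left(- \frac{178}{-42}\right) = 8 + 4 \left(\left(-178\right) \left(- \frac{1}{42}\right)\right) = 8 + 4 \cdot \frac{89}{21} = 8 + \frac{356}{21} = \frac{524}{21} \approx 24.952$)
$K{\left(w \right)} = \sqrt{176 + w}$
$Z - K{\left(q \right)} = 1260 - \sqrt{176 + \frac{524}{21}} = 1260 - \sqrt{\frac{4220}{21}} = 1260 - \frac{2 \sqrt{22155}}{21}$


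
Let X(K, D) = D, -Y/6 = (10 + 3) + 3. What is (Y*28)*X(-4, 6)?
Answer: -16128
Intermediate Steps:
Y = -96 (Y = -6*((10 + 3) + 3) = -6*(13 + 3) = -6*16 = -96)
(Y*28)*X(-4, 6) = -96*28*6 = -2688*6 = -16128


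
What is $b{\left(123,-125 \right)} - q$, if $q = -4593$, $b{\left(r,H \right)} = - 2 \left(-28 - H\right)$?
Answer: $4399$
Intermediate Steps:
$b{\left(r,H \right)} = 56 + 2 H$
$b{\left(123,-125 \right)} - q = \left(56 + 2 \left(-125\right)\right) - -4593 = \left(56 - 250\right) + 4593 = -194 + 4593 = 4399$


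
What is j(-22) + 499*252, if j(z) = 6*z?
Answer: 125616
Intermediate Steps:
j(-22) + 499*252 = 6*(-22) + 499*252 = -132 + 125748 = 125616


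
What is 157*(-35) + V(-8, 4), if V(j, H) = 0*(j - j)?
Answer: -5495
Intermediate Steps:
V(j, H) = 0 (V(j, H) = 0*0 = 0)
157*(-35) + V(-8, 4) = 157*(-35) + 0 = -5495 + 0 = -5495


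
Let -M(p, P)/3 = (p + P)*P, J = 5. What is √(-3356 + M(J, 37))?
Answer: I*√8018 ≈ 89.543*I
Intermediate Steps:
M(p, P) = -3*P*(P + p) (M(p, P) = -3*(p + P)*P = -3*(P + p)*P = -3*P*(P + p))
√(-3356 + M(J, 37)) = √(-3356 - 3*37*(37 + 5)) = √(-3356 - 3*37*42) = √(-3356 - 4662) = √(-8018) = I*√8018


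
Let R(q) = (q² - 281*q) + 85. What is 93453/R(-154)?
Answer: 93453/67075 ≈ 1.3933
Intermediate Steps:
R(q) = 85 + q² - 281*q
93453/R(-154) = 93453/(85 + (-154)² - 281*(-154)) = 93453/(85 + 23716 + 43274) = 93453/67075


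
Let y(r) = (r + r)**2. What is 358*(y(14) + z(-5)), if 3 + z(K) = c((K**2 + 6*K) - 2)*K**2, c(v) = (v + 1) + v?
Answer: 163248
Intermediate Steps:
c(v) = 1 + 2*v (c(v) = (1 + v) + v = 1 + 2*v)
y(r) = 4*r**2 (y(r) = (2*r)**2 = 4*r**2)
z(K) = -3 + K**2*(-3 + 2*K**2 + 12*K) (z(K) = -3 + (1 + 2*((K**2 + 6*K) - 2))*K**2 = -3 + (1 + 2*(-2 + K**2 + 6*K))*K**2 = -3 + (1 + (-4 + 2*K**2 + 12*K))*K**2 = -3 + (-3 + 2*K**2 + 12*K)*K**2 = -3 + K**2*(-3 + 2*K**2 + 12*K))
358*(y(14) + z(-5)) = 358*(4*14**2 + (-3 + (-5)**2*(-3 + 2*(-5)**2 + 12*(-5)))) = 358*(4*196 + (-3 + 25*(-3 + 2*25 - 60))) = 358*(784 + (-3 + 25*(-3 + 50 - 60))) = 358*(784 + (-3 + 25*(-13))) = 358*(784 + (-3 - 325)) = 358*(784 - 328) = 358*456 = 163248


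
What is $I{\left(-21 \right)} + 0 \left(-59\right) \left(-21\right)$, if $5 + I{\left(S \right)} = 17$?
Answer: $12$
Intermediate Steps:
$I{\left(S \right)} = 12$ ($I{\left(S \right)} = -5 + 17 = 12$)
$I{\left(-21 \right)} + 0 \left(-59\right) \left(-21\right) = 12 + 0 \left(-59\right) \left(-21\right) = 12 + 0 \left(-21\right) = 12 + 0 = 12$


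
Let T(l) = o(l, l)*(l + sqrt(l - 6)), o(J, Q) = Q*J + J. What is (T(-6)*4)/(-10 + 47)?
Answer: -720/37 + 240*I*sqrt(3)/37 ≈ -19.459 + 11.235*I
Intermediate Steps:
o(J, Q) = J + J*Q (o(J, Q) = J*Q + J = J + J*Q)
T(l) = l*(1 + l)*(l + sqrt(-6 + l)) (T(l) = (l*(1 + l))*(l + sqrt(l - 6)) = (l*(1 + l))*(l + sqrt(-6 + l)) = l*(1 + l)*(l + sqrt(-6 + l)))
(T(-6)*4)/(-10 + 47) = (-6*(1 - 6)*(-6 + sqrt(-6 - 6))*4)/(-10 + 47) = (-6*(-5)*(-6 + sqrt(-12))*4)/37 = (-6*(-5)*(-6 + 2*I*sqrt(3))*4)*(1/37) = ((-180 + 60*I*sqrt(3))*4)*(1/37) = (-720 + 240*I*sqrt(3))*(1/37) = -720/37 + 240*I*sqrt(3)/37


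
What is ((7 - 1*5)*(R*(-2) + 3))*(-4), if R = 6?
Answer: 72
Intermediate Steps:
((7 - 1*5)*(R*(-2) + 3))*(-4) = ((7 - 1*5)*(6*(-2) + 3))*(-4) = ((7 - 5)*(-12 + 3))*(-4) = (2*(-9))*(-4) = -18*(-4) = 72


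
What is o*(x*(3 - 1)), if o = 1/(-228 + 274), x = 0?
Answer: 0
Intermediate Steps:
o = 1/46 ≈ 0.021739
o*(x*(3 - 1)) = (0*(3 - 1))/46 = (0*2)/46 = (1/46)*0 = 0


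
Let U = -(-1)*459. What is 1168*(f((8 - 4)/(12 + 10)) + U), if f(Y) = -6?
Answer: 529104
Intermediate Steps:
U = 459 (U = -1*(-459) = 459)
1168*(f((8 - 4)/(12 + 10)) + U) = 1168*(-6 + 459) = 1168*453 = 529104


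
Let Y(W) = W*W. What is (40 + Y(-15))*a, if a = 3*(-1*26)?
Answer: -20670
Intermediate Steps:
Y(W) = W**2
a = -78 (a = 3*(-26) = -78)
(40 + Y(-15))*a = (40 + (-15)**2)*(-78) = (40 + 225)*(-78) = 265*(-78) = -20670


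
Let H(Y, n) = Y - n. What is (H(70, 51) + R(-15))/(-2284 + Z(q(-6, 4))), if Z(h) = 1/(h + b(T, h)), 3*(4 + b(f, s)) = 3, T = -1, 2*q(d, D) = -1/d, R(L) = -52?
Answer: 1155/79952 ≈ 0.014446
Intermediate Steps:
q(d, D) = -1/(2*d) (q(d, D) = (-1/d)/2 = -1/(2*d))
b(f, s) = -3 (b(f, s) = -4 + (⅓)*3 = -4 + 1 = -3)
Z(h) = 1/(-3 + h) (Z(h) = 1/(h - 3) = 1/(-3 + h))
(H(70, 51) + R(-15))/(-2284 + Z(q(-6, 4))) = ((70 - 1*51) - 52)/(-2284 + 1/(-3 - ½/(-6))) = ((70 - 51) - 52)/(-2284 + 1/(-3 - ½*(-⅙))) = (19 - 52)/(-2284 + 1/(-3 + 1/12)) = -33/(-2284 + 1/(-35/12)) = -33/(-2284 - 12/35) = -33/(-79952/35) = -33*(-35/79952) = 1155/79952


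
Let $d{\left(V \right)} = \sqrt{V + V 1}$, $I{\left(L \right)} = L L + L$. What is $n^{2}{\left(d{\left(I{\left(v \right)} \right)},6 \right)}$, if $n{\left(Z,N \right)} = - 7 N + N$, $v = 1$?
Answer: $1296$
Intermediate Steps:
$I{\left(L \right)} = L + L^{2}$ ($I{\left(L \right)} = L^{2} + L = L + L^{2}$)
$d{\left(V \right)} = \sqrt{2} \sqrt{V}$ ($d{\left(V \right)} = \sqrt{V + V} = \sqrt{2 V} = \sqrt{2} \sqrt{V}$)
$n{\left(Z,N \right)} = - 6 N$
$n^{2}{\left(d{\left(I{\left(v \right)} \right)},6 \right)} = \left(\left(-6\right) 6\right)^{2} = \left(-36\right)^{2} = 1296$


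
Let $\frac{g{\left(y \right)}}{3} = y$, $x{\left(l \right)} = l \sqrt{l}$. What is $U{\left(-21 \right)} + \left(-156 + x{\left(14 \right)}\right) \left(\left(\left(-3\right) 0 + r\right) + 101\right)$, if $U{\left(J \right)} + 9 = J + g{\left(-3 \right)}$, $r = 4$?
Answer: $-16419 + 1470 \sqrt{14} \approx -10919.0$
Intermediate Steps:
$x{\left(l \right)} = l^{\frac{3}{2}}$
$g{\left(y \right)} = 3 y$
$U{\left(J \right)} = -18 + J$ ($U{\left(J \right)} = -9 + \left(J + 3 \left(-3\right)\right) = -9 + \left(J - 9\right) = -9 + \left(-9 + J\right) = -18 + J$)
$U{\left(-21 \right)} + \left(-156 + x{\left(14 \right)}\right) \left(\left(\left(-3\right) 0 + r\right) + 101\right) = \left(-18 - 21\right) + \left(-156 + 14^{\frac{3}{2}}\right) \left(\left(\left(-3\right) 0 + 4\right) + 101\right) = -39 + \left(-156 + 14 \sqrt{14}\right) \left(\left(0 + 4\right) + 101\right) = -39 + \left(-156 + 14 \sqrt{14}\right) \left(4 + 101\right) = -39 + \left(-156 + 14 \sqrt{14}\right) 105 = -39 - \left(16380 - 1470 \sqrt{14}\right) = -16419 + 1470 \sqrt{14}$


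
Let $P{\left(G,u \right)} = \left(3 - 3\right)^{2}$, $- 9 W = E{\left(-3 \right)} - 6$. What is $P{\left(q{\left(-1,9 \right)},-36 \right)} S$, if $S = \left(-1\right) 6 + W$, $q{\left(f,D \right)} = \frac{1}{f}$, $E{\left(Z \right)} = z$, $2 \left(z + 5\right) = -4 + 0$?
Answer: $0$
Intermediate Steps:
$z = -7$ ($z = -5 + \frac{-4 + 0}{2} = -5 + \frac{1}{2} \left(-4\right) = -5 - 2 = -7$)
$E{\left(Z \right)} = -7$
$W = \frac{13}{9}$ ($W = - \frac{-7 - 6}{9} = \left(- \frac{1}{9}\right) \left(-13\right) = \frac{13}{9} \approx 1.4444$)
$P{\left(G,u \right)} = 0$ ($P{\left(G,u \right)} = 0^{2} = 0$)
$S = - \frac{41}{9}$ ($S = \left(-1\right) 6 + \frac{13}{9} = -6 + \frac{13}{9} = - \frac{41}{9} \approx -4.5556$)
$P{\left(q{\left(-1,9 \right)},-36 \right)} S = 0 \left(- \frac{41}{9}\right) = 0$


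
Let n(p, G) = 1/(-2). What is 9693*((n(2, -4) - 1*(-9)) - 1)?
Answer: 145395/2 ≈ 72698.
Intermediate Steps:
n(p, G) = -½
9693*((n(2, -4) - 1*(-9)) - 1) = 9693*((-½ - 1*(-9)) - 1) = 9693*((-½ + 9) - 1) = 9693*(17/2 - 1) = 9693*(15/2) = 145395/2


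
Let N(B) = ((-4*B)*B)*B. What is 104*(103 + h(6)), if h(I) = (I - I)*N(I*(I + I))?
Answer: 10712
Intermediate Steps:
N(B) = -4*B³ (N(B) = (-4*B²)*B = -4*B³)
h(I) = 0 (h(I) = (I - I)*(-4*I³*(I + I)³) = 0*(-4*8*I⁶) = 0*(-32*I⁶) = 0)
104*(103 + h(6)) = 104*(103 + 0) = 104*103 = 10712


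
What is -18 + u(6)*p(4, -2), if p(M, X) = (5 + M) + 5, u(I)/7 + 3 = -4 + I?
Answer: -116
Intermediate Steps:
u(I) = -49 + 7*I (u(I) = -21 + 7*(-4 + I) = -21 + (-28 + 7*I) = -49 + 7*I)
p(M, X) = 10 + M
-18 + u(6)*p(4, -2) = -18 + (-49 + 7*6)*(10 + 4) = -18 + (-49 + 42)*14 = -18 - 7*14 = -18 - 98 = -116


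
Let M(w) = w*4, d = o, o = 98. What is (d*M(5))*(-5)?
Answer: -9800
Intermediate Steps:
d = 98
M(w) = 4*w
(d*M(5))*(-5) = (98*(4*5))*(-5) = (98*20)*(-5) = 1960*(-5) = -9800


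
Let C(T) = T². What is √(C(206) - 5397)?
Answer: √37039 ≈ 192.46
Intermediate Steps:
√(C(206) - 5397) = √(206² - 5397) = √(42436 - 5397) = √37039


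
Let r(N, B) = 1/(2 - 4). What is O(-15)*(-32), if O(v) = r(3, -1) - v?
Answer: -464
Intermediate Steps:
r(N, B) = -1/2 (r(N, B) = 1/(-2) = -1/2)
O(v) = -1/2 - v
O(-15)*(-32) = (-1/2 - 1*(-15))*(-32) = (-1/2 + 15)*(-32) = (29/2)*(-32) = -464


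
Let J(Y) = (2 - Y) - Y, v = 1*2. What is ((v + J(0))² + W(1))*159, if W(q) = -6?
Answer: 1590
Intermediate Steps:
v = 2
J(Y) = 2 - 2*Y
((v + J(0))² + W(1))*159 = ((2 + (2 - 2*0))² - 6)*159 = ((2 + (2 + 0))² - 6)*159 = ((2 + 2)² - 6)*159 = (4² - 6)*159 = (16 - 6)*159 = 10*159 = 1590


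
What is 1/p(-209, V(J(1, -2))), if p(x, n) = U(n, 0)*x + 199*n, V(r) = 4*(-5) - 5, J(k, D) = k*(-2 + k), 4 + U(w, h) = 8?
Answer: -1/5811 ≈ -0.00017209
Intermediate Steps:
U(w, h) = 4 (U(w, h) = -4 + 8 = 4)
V(r) = -25 (V(r) = -20 - 5 = -25)
p(x, n) = 4*x + 199*n
1/p(-209, V(J(1, -2))) = 1/(4*(-209) + 199*(-25)) = 1/(-836 - 4975) = 1/(-5811) = -1/5811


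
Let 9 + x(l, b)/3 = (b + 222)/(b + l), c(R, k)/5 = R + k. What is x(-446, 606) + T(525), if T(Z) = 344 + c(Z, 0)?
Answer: 118301/40 ≈ 2957.5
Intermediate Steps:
c(R, k) = 5*R + 5*k (c(R, k) = 5*(R + k) = 5*R + 5*k)
T(Z) = 344 + 5*Z (T(Z) = 344 + (5*Z + 5*0) = 344 + (5*Z + 0) = 344 + 5*Z)
x(l, b) = -27 + 3*(222 + b)/(b + l) (x(l, b) = -27 + 3*((b + 222)/(b + l)) = -27 + 3*((222 + b)/(b + l)) = -27 + 3*(222 + b)/(b + l))
x(-446, 606) + T(525) = 3*(222 - 9*(-446) - 8*606)/(606 - 446) + (344 + 5*525) = 3*(222 + 4014 - 4848)/160 + (344 + 2625) = 3*(1/160)*(-612) + 2969 = -459/40 + 2969 = 118301/40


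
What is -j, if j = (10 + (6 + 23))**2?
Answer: -1521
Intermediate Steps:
j = 1521 (j = (10 + 29)**2 = 39**2 = 1521)
-j = -1*1521 = -1521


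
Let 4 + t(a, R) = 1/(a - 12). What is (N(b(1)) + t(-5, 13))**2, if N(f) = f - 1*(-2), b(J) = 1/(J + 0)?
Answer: 324/289 ≈ 1.1211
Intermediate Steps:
b(J) = 1/J
t(a, R) = -4 + 1/(-12 + a) (t(a, R) = -4 + 1/(a - 12) = -4 + 1/(-12 + a))
N(f) = 2 + f (N(f) = f + 2 = 2 + f)
(N(b(1)) + t(-5, 13))**2 = ((2 + 1/1) + (49 - 4*(-5))/(-12 - 5))**2 = ((2 + 1) + (49 + 20)/(-17))**2 = (3 - 1/17*69)**2 = (3 - 69/17)**2 = (-18/17)**2 = 324/289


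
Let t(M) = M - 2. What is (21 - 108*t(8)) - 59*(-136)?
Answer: 7397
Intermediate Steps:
t(M) = -2 + M
(21 - 108*t(8)) - 59*(-136) = (21 - 108*(-2 + 8)) - 59*(-136) = (21 - 108*6) + 8024 = (21 - 648) + 8024 = -627 + 8024 = 7397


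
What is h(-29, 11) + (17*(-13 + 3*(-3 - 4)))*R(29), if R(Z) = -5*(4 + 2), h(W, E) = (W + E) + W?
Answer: 17293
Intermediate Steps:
h(W, E) = E + 2*W (h(W, E) = (E + W) + W = E + 2*W)
R(Z) = -30 (R(Z) = -5*6 = -30)
h(-29, 11) + (17*(-13 + 3*(-3 - 4)))*R(29) = (11 + 2*(-29)) + (17*(-13 + 3*(-3 - 4)))*(-30) = (11 - 58) + (17*(-13 + 3*(-7)))*(-30) = -47 + (17*(-13 - 21))*(-30) = -47 + (17*(-34))*(-30) = -47 - 578*(-30) = -47 + 17340 = 17293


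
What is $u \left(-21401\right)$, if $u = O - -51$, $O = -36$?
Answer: $-321015$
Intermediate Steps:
$u = 15$ ($u = -36 - -51 = -36 + 51 = 15$)
$u \left(-21401\right) = 15 \left(-21401\right) = -321015$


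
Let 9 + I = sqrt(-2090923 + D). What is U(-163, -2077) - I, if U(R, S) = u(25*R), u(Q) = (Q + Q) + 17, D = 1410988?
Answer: -8124 - I*sqrt(679935) ≈ -8124.0 - 824.58*I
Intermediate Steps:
u(Q) = 17 + 2*Q (u(Q) = 2*Q + 17 = 17 + 2*Q)
I = -9 + I*sqrt(679935) (I = -9 + sqrt(-2090923 + 1410988) = -9 + sqrt(-679935) = -9 + I*sqrt(679935) ≈ -9.0 + 824.58*I)
U(R, S) = 17 + 50*R (U(R, S) = 17 + 2*(25*R) = 17 + 50*R)
U(-163, -2077) - I = (17 + 50*(-163)) - (-9 + I*sqrt(679935)) = (17 - 8150) + (9 - I*sqrt(679935)) = -8133 + (9 - I*sqrt(679935)) = -8124 - I*sqrt(679935)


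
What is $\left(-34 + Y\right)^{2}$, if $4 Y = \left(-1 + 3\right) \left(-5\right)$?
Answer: $\frac{5329}{4} \approx 1332.3$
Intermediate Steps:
$Y = - \frac{5}{2}$ ($Y = \frac{\left(-1 + 3\right) \left(-5\right)}{4} = \frac{2 \left(-5\right)}{4} = \frac{1}{4} \left(-10\right) = - \frac{5}{2} \approx -2.5$)
$\left(-34 + Y\right)^{2} = \left(-34 - \frac{5}{2}\right)^{2} = \left(- \frac{73}{2}\right)^{2} = \frac{5329}{4}$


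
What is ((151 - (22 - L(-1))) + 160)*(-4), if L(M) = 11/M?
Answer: -1112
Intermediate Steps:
((151 - (22 - L(-1))) + 160)*(-4) = ((151 - (22 - 11/(-1))) + 160)*(-4) = ((151 - (22 - 11*(-1))) + 160)*(-4) = ((151 - (22 - 1*(-11))) + 160)*(-4) = ((151 - (22 + 11)) + 160)*(-4) = ((151 - 1*33) + 160)*(-4) = ((151 - 33) + 160)*(-4) = (118 + 160)*(-4) = 278*(-4) = -1112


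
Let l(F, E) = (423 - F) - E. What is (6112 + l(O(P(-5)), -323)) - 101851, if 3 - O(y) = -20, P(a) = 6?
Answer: -95016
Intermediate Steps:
O(y) = 23 (O(y) = 3 - 1*(-20) = 3 + 20 = 23)
l(F, E) = 423 - E - F
(6112 + l(O(P(-5)), -323)) - 101851 = (6112 + (423 - 1*(-323) - 1*23)) - 101851 = (6112 + (423 + 323 - 23)) - 101851 = (6112 + 723) - 101851 = 6835 - 101851 = -95016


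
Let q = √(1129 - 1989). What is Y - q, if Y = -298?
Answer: -298 - 2*I*√215 ≈ -298.0 - 29.326*I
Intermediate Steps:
q = 2*I*√215 (q = √(-860) = 2*I*√215 ≈ 29.326*I)
Y - q = -298 - 2*I*√215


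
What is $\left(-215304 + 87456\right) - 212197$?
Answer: $-340045$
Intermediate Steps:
$\left(-215304 + 87456\right) - 212197 = -127848 - 212197 = -340045$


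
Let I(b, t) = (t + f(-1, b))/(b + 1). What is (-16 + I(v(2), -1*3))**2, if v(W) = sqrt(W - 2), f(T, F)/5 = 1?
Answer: 196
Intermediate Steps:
f(T, F) = 5 (f(T, F) = 5*1 = 5)
v(W) = sqrt(-2 + W)
I(b, t) = (5 + t)/(1 + b) (I(b, t) = (t + 5)/(b + 1) = (5 + t)/(1 + b))
(-16 + I(v(2), -1*3))**2 = (-16 + (5 - 1*3)/(1 + sqrt(-2 + 2)))**2 = (-16 + (5 - 3)/(1 + sqrt(0)))**2 = (-16 + 2/(1 + 0))**2 = (-16 + 2/1)**2 = (-16 + 1*2)**2 = (-16 + 2)**2 = (-14)**2 = 196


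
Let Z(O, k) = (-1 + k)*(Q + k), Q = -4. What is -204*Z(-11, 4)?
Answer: 0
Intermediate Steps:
Z(O, k) = (-1 + k)*(-4 + k)
-204*Z(-11, 4) = -204*(4 + 4² - 5*4) = -204*(4 + 16 - 20) = -204*0 = 0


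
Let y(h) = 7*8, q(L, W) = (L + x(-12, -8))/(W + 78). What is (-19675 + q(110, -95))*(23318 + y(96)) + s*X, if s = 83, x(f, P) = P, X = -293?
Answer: -460048013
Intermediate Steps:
q(L, W) = (-8 + L)/(78 + W) (q(L, W) = (L - 8)/(W + 78) = (-8 + L)/(78 + W))
y(h) = 56
(-19675 + q(110, -95))*(23318 + y(96)) + s*X = (-19675 + (-8 + 110)/(78 - 95))*(23318 + 56) + 83*(-293) = (-19675 + 102/(-17))*23374 - 24319 = (-19675 - 1/17*102)*23374 - 24319 = (-19675 - 6)*23374 - 24319 = -19681*23374 - 24319 = -460023694 - 24319 = -460048013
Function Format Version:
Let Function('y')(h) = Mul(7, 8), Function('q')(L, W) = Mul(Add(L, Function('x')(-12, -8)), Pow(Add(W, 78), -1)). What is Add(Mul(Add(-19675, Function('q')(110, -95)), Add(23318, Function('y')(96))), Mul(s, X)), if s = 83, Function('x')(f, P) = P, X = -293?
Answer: -460048013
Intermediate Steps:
Function('q')(L, W) = Mul(Pow(Add(78, W), -1), Add(-8, L)) (Function('q')(L, W) = Mul(Add(L, -8), Pow(Add(W, 78), -1)) = Mul(Add(-8, L), Pow(Add(78, W), -1)) = Mul(Pow(Add(78, W), -1), Add(-8, L)))
Function('y')(h) = 56
Add(Mul(Add(-19675, Function('q')(110, -95)), Add(23318, Function('y')(96))), Mul(s, X)) = Add(Mul(Add(-19675, Mul(Pow(Add(78, -95), -1), Add(-8, 110))), Add(23318, 56)), Mul(83, -293)) = Add(Mul(Add(-19675, Mul(Pow(-17, -1), 102)), 23374), -24319) = Add(Mul(Add(-19675, Mul(Rational(-1, 17), 102)), 23374), -24319) = Add(Mul(Add(-19675, -6), 23374), -24319) = Add(Mul(-19681, 23374), -24319) = Add(-460023694, -24319) = -460048013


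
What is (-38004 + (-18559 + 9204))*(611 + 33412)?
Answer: -1611295257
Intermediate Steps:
(-38004 + (-18559 + 9204))*(611 + 33412) = (-38004 - 9355)*34023 = -47359*34023 = -1611295257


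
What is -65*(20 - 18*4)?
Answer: 3380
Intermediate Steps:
-65*(20 - 18*4) = -65*(20 - 72) = -65*(-52) = 3380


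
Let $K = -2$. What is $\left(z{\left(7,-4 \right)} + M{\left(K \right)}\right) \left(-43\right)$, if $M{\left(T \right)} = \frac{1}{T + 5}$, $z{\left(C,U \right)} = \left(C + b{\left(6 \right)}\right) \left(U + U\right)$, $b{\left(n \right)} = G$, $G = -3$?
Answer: $\frac{4085}{3} \approx 1361.7$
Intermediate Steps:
$b{\left(n \right)} = -3$
$z{\left(C,U \right)} = 2 U \left(-3 + C\right)$ ($z{\left(C,U \right)} = \left(C - 3\right) \left(U + U\right) = \left(-3 + C\right) 2 U = 2 U \left(-3 + C\right)$)
$M{\left(T \right)} = \frac{1}{5 + T}$
$\left(z{\left(7,-4 \right)} + M{\left(K \right)}\right) \left(-43\right) = \left(2 \left(-4\right) \left(-3 + 7\right) + \frac{1}{5 - 2}\right) \left(-43\right) = \left(2 \left(-4\right) 4 + \frac{1}{3}\right) \left(-43\right) = \left(-32 + \frac{1}{3}\right) \left(-43\right) = \left(- \frac{95}{3}\right) \left(-43\right) = \frac{4085}{3}$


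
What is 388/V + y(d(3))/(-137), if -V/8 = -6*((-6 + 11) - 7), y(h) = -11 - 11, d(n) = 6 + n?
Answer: -12761/3288 ≈ -3.8811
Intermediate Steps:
y(h) = -22
V = -96 (V = -(-48)*((-6 + 11) - 7) = -(-48)*(5 - 7) = -(-48)*(-2) = -8*12 = -96)
388/V + y(d(3))/(-137) = 388/(-96) - 22/(-137) = 388*(-1/96) - 22*(-1/137) = -97/24 + 22/137 = -12761/3288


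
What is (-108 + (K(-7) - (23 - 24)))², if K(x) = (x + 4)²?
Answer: 9604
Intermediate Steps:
K(x) = (4 + x)²
(-108 + (K(-7) - (23 - 24)))² = (-108 + ((4 - 7)² - (23 - 24)))² = (-108 + ((-3)² - 1*(-1)))² = (-108 + (9 + 1))² = (-108 + 10)² = (-98)² = 9604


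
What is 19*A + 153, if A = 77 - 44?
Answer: 780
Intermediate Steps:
A = 33
19*A + 153 = 19*33 + 153 = 627 + 153 = 780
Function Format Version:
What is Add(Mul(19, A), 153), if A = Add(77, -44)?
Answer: 780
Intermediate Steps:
A = 33
Add(Mul(19, A), 153) = Add(Mul(19, 33), 153) = Add(627, 153) = 780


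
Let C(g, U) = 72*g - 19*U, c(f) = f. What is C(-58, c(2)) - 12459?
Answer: -16673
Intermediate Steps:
C(g, U) = -19*U + 72*g
C(-58, c(2)) - 12459 = (-19*2 + 72*(-58)) - 12459 = (-38 - 4176) - 12459 = -4214 - 12459 = -16673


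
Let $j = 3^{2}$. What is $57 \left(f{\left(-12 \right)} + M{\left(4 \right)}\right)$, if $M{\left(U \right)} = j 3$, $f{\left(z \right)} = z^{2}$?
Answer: $9747$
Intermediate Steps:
$j = 9$
$M{\left(U \right)} = 27$ ($M{\left(U \right)} = 9 \cdot 3 = 27$)
$57 \left(f{\left(-12 \right)} + M{\left(4 \right)}\right) = 57 \left(\left(-12\right)^{2} + 27\right) = 57 \left(144 + 27\right) = 57 \cdot 171 = 9747$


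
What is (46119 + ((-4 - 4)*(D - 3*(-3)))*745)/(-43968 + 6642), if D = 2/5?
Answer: 9905/37326 ≈ 0.26536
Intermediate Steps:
D = 2/5 (D = 2*(1/5) = 2/5 ≈ 0.40000)
(46119 + ((-4 - 4)*(D - 3*(-3)))*745)/(-43968 + 6642) = (46119 + ((-4 - 4)*(2/5 - 3*(-3)))*745)/(-43968 + 6642) = (46119 - 8*(2/5 + 9)*745)/(-37326) = (46119 - 8*47/5*745)*(-1/37326) = (46119 - 376/5*745)*(-1/37326) = (46119 - 56024)*(-1/37326) = -9905*(-1/37326) = 9905/37326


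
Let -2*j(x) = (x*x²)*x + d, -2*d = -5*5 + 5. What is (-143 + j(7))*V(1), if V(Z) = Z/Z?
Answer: -2697/2 ≈ -1348.5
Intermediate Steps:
d = 10 (d = -(-5*5 + 5)/2 = -(-25 + 5)/2 = -½*(-20) = 10)
V(Z) = 1
j(x) = -5 - x⁴/2 (j(x) = -((x*x²)*x + 10)/2 = -(x³*x + 10)/2 = -(x⁴ + 10)/2 = -(10 + x⁴)/2 = -5 - x⁴/2)
(-143 + j(7))*V(1) = (-143 + (-5 - ½*7⁴))*1 = (-143 + (-5 - ½*2401))*1 = (-143 + (-5 - 2401/2))*1 = (-143 - 2411/2)*1 = -2697/2*1 = -2697/2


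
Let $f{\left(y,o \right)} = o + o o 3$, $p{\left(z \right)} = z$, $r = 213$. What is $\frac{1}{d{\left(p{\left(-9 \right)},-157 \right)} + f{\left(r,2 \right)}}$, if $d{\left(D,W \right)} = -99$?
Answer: $- \frac{1}{85} \approx -0.011765$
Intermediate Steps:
$f{\left(y,o \right)} = o + 3 o^{2}$ ($f{\left(y,o \right)} = o + o 3 o = o + 3 o^{2}$)
$\frac{1}{d{\left(p{\left(-9 \right)},-157 \right)} + f{\left(r,2 \right)}} = \frac{1}{-99 + 2 \left(1 + 3 \cdot 2\right)} = \frac{1}{-99 + 2 \left(1 + 6\right)} = \frac{1}{-99 + 2 \cdot 7} = \frac{1}{-99 + 14} = \frac{1}{-85} = - \frac{1}{85}$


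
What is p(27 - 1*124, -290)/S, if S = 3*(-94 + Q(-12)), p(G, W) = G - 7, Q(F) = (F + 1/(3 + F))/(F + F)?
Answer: 7488/20195 ≈ 0.37078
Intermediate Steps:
Q(F) = (F + 1/(3 + F))/(2*F) (Q(F) = (F + 1/(3 + F))/((2*F)) = (F + 1/(3 + F))*(1/(2*F)) = (F + 1/(3 + F))/(2*F))
p(G, W) = -7 + G
S = -20195/72 (S = 3*(-94 + (1/2)*(1 + (-12)**2 + 3*(-12))/(-12*(3 - 12))) = 3*(-94 + (1/2)*(-1/12)*(1 + 144 - 36)/(-9)) = 3*(-94 + (1/2)*(-1/12)*(-1/9)*109) = 3*(-94 + 109/216) = 3*(-20195/216) = -20195/72 ≈ -280.49)
p(27 - 1*124, -290)/S = (-7 + (27 - 1*124))/(-20195/72) = (-7 + (27 - 124))*(-72/20195) = (-7 - 97)*(-72/20195) = -104*(-72/20195) = 7488/20195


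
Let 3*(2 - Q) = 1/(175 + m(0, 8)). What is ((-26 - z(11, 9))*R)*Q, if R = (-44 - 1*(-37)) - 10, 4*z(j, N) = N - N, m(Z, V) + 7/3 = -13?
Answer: 422994/479 ≈ 883.08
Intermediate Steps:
m(Z, V) = -46/3 (m(Z, V) = -7/3 - 13 = -46/3)
z(j, N) = 0 (z(j, N) = (N - N)/4 = (¼)*0 = 0)
Q = 957/479 (Q = 2 - 1/(3*(175 - 46/3)) = 2 - 1/(3*479/3) = 2 - ⅓*3/479 = 2 - 1/479 = 957/479 ≈ 1.9979)
R = -17 (R = (-44 + 37) - 10 = -7 - 10 = -17)
((-26 - z(11, 9))*R)*Q = ((-26 - 1*0)*(-17))*(957/479) = ((-26 + 0)*(-17))*(957/479) = -26*(-17)*(957/479) = 442*(957/479) = 422994/479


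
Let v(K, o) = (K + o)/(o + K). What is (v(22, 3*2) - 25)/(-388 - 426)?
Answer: 12/407 ≈ 0.029484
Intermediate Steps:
v(K, o) = 1 (v(K, o) = (K + o)/(K + o) = 1)
(v(22, 3*2) - 25)/(-388 - 426) = (1 - 25)/(-388 - 426) = -24/(-814) = -24*(-1/814) = 12/407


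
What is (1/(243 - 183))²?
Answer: 1/3600 ≈ 0.00027778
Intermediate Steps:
(1/(243 - 183))² = (1/60)² = 1/3600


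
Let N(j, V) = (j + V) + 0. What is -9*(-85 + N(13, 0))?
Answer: 648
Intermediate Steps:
N(j, V) = V + j (N(j, V) = (V + j) + 0 = V + j)
-9*(-85 + N(13, 0)) = -9*(-85 + (0 + 13)) = -9*(-85 + 13) = -9*(-72) = 648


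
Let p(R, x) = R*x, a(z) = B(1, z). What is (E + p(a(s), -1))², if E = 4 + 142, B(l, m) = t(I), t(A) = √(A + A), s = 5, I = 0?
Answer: 21316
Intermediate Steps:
t(A) = √2*√A (t(A) = √(2*A) = √2*√A)
B(l, m) = 0 (B(l, m) = √2*√0 = √2*0 = 0)
E = 146
a(z) = 0
(E + p(a(s), -1))² = (146 + 0*(-1))² = (146 + 0)² = 146² = 21316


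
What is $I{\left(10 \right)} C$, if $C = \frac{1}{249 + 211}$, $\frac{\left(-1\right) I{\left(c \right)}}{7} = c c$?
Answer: $- \frac{35}{23} \approx -1.5217$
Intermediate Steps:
$I{\left(c \right)} = - 7 c^{2}$ ($I{\left(c \right)} = - 7 c c = - 7 c^{2}$)
$C = \frac{1}{460} \approx 0.0021739$
$I{\left(10 \right)} C = - 7 \cdot 10^{2} \cdot \frac{1}{460} = \left(-7\right) 100 \cdot \frac{1}{460} = \left(-700\right) \frac{1}{460} = - \frac{35}{23}$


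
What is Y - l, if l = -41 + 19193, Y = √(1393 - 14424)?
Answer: -19152 + I*√13031 ≈ -19152.0 + 114.15*I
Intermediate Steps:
Y = I*√13031 (Y = √(-13031) = I*√13031 ≈ 114.15*I)
l = 19152
Y - l = I*√13031 - 1*19152 = I*√13031 - 19152 = -19152 + I*√13031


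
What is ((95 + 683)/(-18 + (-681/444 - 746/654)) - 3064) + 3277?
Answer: 175467405/1000561 ≈ 175.37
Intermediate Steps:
((95 + 683)/(-18 + (-681/444 - 746/654)) - 3064) + 3277 = (778/(-18 + (-681*1/444 - 746*1/654)) - 3064) + 3277 = (778/(-18 + (-227/148 - 373/327)) - 3064) + 3277 = (778/(-18 - 129433/48396) - 3064) + 3277 = (778/(-1000561/48396) - 3064) + 3277 = (778*(-48396/1000561) - 3064) + 3277 = (-37652088/1000561 - 3064) + 3277 = -3103370992/1000561 + 3277 = 175467405/1000561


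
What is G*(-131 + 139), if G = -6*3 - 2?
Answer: -160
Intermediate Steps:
G = -20 (G = -18 - 2 = -20)
G*(-131 + 139) = -20*(-131 + 139) = -20*8 = -160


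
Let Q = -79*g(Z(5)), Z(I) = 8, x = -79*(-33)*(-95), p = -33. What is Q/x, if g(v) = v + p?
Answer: -5/627 ≈ -0.0079745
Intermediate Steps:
x = -247665 (x = 2607*(-95) = -247665)
g(v) = -33 + v (g(v) = v - 33 = -33 + v)
Q = 1975 (Q = -79*(-33 + 8) = -79*(-25) = 1975)
Q/x = 1975/(-247665) = 1975*(-1/247665) = -5/627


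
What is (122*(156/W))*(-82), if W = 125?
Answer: -1560624/125 ≈ -12485.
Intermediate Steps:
(122*(156/W))*(-82) = (122*(156/125))*(-82) = (19032/125)*(-82) = -1560624/125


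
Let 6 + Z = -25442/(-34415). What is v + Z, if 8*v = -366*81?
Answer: -510857737/137660 ≈ -3711.0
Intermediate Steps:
v = -14823/4 (v = (-366*81)/8 = (⅛)*(-29646) = -14823/4 ≈ -3705.8)
Z = -181048/34415 (Z = -6 - 25442/(-34415) = -6 - 25442*(-1/34415) = -6 + 25442/34415 = -181048/34415 ≈ -5.2607)
v + Z = -14823/4 - 181048/34415 = -510857737/137660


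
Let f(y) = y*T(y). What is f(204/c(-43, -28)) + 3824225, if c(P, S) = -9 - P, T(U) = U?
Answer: 3824261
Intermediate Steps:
f(y) = y² (f(y) = y*y = y²)
f(204/c(-43, -28)) + 3824225 = (204/(-9 - 1*(-43)))² + 3824225 = (204/(-9 + 43))² + 3824225 = (204/34)² + 3824225 = (204*(1/34))² + 3824225 = 6² + 3824225 = 36 + 3824225 = 3824261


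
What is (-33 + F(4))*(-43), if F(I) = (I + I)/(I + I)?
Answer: 1376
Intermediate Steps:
F(I) = 1 (F(I) = (2*I)/((2*I)) = (2*I)*(1/(2*I)) = 1)
(-33 + F(4))*(-43) = (-33 + 1)*(-43) = -32*(-43) = 1376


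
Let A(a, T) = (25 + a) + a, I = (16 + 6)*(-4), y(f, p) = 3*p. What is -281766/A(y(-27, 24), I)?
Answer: -281766/169 ≈ -1667.3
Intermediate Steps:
I = -88 (I = 22*(-4) = -88)
A(a, T) = 25 + 2*a
-281766/A(y(-27, 24), I) = -281766/(25 + 2*(3*24)) = -281766/(25 + 2*72) = -281766/(25 + 144) = -281766/169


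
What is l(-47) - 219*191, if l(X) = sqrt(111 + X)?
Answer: -41821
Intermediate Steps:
l(-47) - 219*191 = sqrt(111 - 47) - 219*191 = sqrt(64) - 1*41829 = 8 - 41829 = -41821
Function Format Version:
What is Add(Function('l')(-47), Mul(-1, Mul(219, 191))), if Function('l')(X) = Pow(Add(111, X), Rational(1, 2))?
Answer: -41821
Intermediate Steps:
Add(Function('l')(-47), Mul(-1, Mul(219, 191))) = Add(Pow(Add(111, -47), Rational(1, 2)), Mul(-1, Mul(219, 191))) = Add(Pow(64, Rational(1, 2)), Mul(-1, 41829)) = Add(8, -41829) = -41821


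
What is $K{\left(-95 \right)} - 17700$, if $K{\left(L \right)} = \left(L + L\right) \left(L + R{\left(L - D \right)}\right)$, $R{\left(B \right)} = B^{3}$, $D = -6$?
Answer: $133944460$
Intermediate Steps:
$K{\left(L \right)} = 2 L \left(L + \left(6 + L\right)^{3}\right)$ ($K{\left(L \right)} = \left(L + L\right) \left(L + \left(L - -6\right)^{3}\right) = 2 L \left(L + \left(L + 6\right)^{3}\right) = 2 L \left(L + \left(6 + L\right)^{3}\right)$)
$K{\left(-95 \right)} - 17700 = 2 \left(-95\right) \left(-95 + \left(6 - 95\right)^{3}\right) - 17700 = 2 \left(-95\right) \left(-95 + \left(-89\right)^{3}\right) - 17700 = 2 \left(-95\right) \left(-95 - 704969\right) - 17700 = 2 \left(-95\right) \left(-705064\right) - 17700 = 133962160 - 17700 = 133944460$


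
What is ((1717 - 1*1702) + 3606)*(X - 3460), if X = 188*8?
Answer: -7082676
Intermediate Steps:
X = 1504
((1717 - 1*1702) + 3606)*(X - 3460) = ((1717 - 1*1702) + 3606)*(1504 - 3460) = ((1717 - 1702) + 3606)*(-1956) = (15 + 3606)*(-1956) = 3621*(-1956) = -7082676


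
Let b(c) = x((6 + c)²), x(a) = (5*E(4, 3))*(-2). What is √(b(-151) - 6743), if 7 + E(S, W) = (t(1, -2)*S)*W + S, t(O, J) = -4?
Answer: I*√6233 ≈ 78.949*I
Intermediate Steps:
E(S, W) = -7 + S - 4*S*W (E(S, W) = -7 + ((-4*S)*W + S) = -7 + (-4*S*W + S) = -7 + (S - 4*S*W) = -7 + S - 4*S*W)
x(a) = 510 (x(a) = (5*(-7 + 4 - 4*4*3))*(-2) = (5*(-7 + 4 - 48))*(-2) = (5*(-51))*(-2) = -255*(-2) = 510)
b(c) = 510
√(b(-151) - 6743) = √(510 - 6743) = √(-6233) = I*√6233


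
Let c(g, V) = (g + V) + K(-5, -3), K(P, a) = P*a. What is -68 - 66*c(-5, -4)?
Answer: -464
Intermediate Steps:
c(g, V) = 15 + V + g (c(g, V) = (g + V) - 5*(-3) = (V + g) + 15 = 15 + V + g)
-68 - 66*c(-5, -4) = -68 - 66*(15 - 4 - 5) = -68 - 66*6 = -68 - 396 = -464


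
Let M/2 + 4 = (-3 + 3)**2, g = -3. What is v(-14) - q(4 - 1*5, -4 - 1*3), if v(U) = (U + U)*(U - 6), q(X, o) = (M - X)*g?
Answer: 539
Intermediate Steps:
M = -8 (M = -8 + 2*(-3 + 3)**2 = -8 + 2*0**2 = -8 + 2*0 = -8 + 0 = -8)
q(X, o) = 24 + 3*X (q(X, o) = (-8 - X)*(-3) = 24 + 3*X)
v(U) = 2*U*(-6 + U) (v(U) = (2*U)*(-6 + U) = 2*U*(-6 + U))
v(-14) - q(4 - 1*5, -4 - 1*3) = 2*(-14)*(-6 - 14) - (24 + 3*(4 - 1*5)) = 2*(-14)*(-20) - (24 + 3*(4 - 5)) = 560 - (24 + 3*(-1)) = 560 - (24 - 3) = 560 - 1*21 = 560 - 21 = 539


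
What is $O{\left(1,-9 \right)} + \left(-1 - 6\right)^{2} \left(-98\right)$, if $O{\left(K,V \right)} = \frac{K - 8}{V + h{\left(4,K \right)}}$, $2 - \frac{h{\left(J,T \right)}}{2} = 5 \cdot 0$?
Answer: $- \frac{24003}{5} \approx -4800.6$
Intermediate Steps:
$h{\left(J,T \right)} = 4$ ($h{\left(J,T \right)} = 4 - 2 \cdot 5 \cdot 0 = 4 - 0 = 4 + 0 = 4$)
$O{\left(K,V \right)} = \frac{-8 + K}{4 + V}$ ($O{\left(K,V \right)} = \frac{K - 8}{V + 4} = \frac{-8 + K}{4 + V}$)
$O{\left(1,-9 \right)} + \left(-1 - 6\right)^{2} \left(-98\right) = \frac{-8 + 1}{4 - 9} + \left(-1 - 6\right)^{2} \left(-98\right) = \frac{1}{-5} \left(-7\right) + \left(-7\right)^{2} \left(-98\right) = \left(- \frac{1}{5}\right) \left(-7\right) + 49 \left(-98\right) = \frac{7}{5} - 4802 = - \frac{24003}{5}$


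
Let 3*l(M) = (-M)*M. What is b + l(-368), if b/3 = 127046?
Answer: 1007990/3 ≈ 3.3600e+5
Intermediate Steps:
l(M) = -M**2/3 (l(M) = ((-M)*M)/3 = (-M**2)/3 = -M**2/3)
b = 381138 (b = 3*127046 = 381138)
b + l(-368) = 381138 - 1/3*(-368)**2 = 381138 - 1/3*135424 = 381138 - 135424/3 = 1007990/3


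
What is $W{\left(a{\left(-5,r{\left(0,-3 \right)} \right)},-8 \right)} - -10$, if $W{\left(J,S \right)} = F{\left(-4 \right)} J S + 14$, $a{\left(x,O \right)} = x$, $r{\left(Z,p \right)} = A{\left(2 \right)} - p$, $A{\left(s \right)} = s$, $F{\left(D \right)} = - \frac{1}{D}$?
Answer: $34$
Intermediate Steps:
$r{\left(Z,p \right)} = 2 - p$
$W{\left(J,S \right)} = 14 + \frac{J S}{4}$ ($W{\left(J,S \right)} = - \frac{1}{-4} J S + 14 = \left(-1\right) \left(- \frac{1}{4}\right) J S + 14 = \frac{J}{4} S + 14 = \frac{J S}{4} + 14 = 14 + \frac{J S}{4}$)
$W{\left(a{\left(-5,r{\left(0,-3 \right)} \right)},-8 \right)} - -10 = \left(14 + \frac{1}{4} \left(-5\right) \left(-8\right)\right) - -10 = \left(14 + 10\right) + 10 = 24 + 10 = 34$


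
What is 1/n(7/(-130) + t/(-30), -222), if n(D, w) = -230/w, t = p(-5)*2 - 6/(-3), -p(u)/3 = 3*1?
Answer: 111/115 ≈ 0.96522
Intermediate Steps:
p(u) = -9
t = -16 (t = -9*2 - 6/(-3) = -18 - 6*(-⅓) = -18 + 2 = -16)
1/n(7/(-130) + t/(-30), -222) = 1/(-230/(-222)) = 1/(-230*(-1/222)) = 1/(115/111) = 111/115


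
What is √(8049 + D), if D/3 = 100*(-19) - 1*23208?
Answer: 15*I*√299 ≈ 259.37*I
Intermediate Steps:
D = -75324 (D = 3*(100*(-19) - 1*23208) = 3*(-1900 - 23208) = 3*(-25108) = -75324)
√(8049 + D) = √(8049 - 75324) = √(-67275) = 15*I*√299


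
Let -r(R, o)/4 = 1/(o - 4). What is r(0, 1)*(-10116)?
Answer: -13488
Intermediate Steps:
r(R, o) = -4/(-4 + o) (r(R, o) = -4/(o - 4) = -4/(-4 + o))
r(0, 1)*(-10116) = -4/(-4 + 1)*(-10116) = -4/(-3)*(-10116) = -4*(-⅓)*(-10116) = (4/3)*(-10116) = -13488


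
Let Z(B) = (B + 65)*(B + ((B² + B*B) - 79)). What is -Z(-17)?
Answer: -23136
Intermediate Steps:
Z(B) = (65 + B)*(-79 + B + 2*B²) (Z(B) = (65 + B)*(B + ((B² + B²) - 79)) = (65 + B)*(B + (2*B² - 79)) = (65 + B)*(B + (-79 + 2*B²)) = (65 + B)*(-79 + B + 2*B²))
-Z(-17) = -(-5135 - 14*(-17) + 2*(-17)³ + 131*(-17)²) = -(-5135 + 238 + 2*(-4913) + 131*289) = -(-5135 + 238 - 9826 + 37859) = -1*23136 = -23136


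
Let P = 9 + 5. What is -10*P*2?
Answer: -280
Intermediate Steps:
P = 14
-10*P*2 = -10*14*2 = -140*2 = -280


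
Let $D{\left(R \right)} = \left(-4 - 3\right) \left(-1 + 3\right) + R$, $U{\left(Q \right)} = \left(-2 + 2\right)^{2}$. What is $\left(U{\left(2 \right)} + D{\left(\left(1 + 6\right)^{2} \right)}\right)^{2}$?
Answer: $1225$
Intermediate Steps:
$U{\left(Q \right)} = 0$ ($U{\left(Q \right)} = 0^{2} = 0$)
$D{\left(R \right)} = -14 + R$ ($D{\left(R \right)} = \left(-7\right) 2 + R = -14 + R$)
$\left(U{\left(2 \right)} + D{\left(\left(1 + 6\right)^{2} \right)}\right)^{2} = \left(0 - \left(14 - \left(1 + 6\right)^{2}\right)\right)^{2} = \left(0 - \left(14 - 7^{2}\right)\right)^{2} = \left(0 + \left(-14 + 49\right)\right)^{2} = \left(0 + 35\right)^{2} = 35^{2} = 1225$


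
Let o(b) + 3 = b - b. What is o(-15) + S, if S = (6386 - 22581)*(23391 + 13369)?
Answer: -595328203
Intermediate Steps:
S = -595328200 (S = -16195*36760 = -595328200)
o(b) = -3 (o(b) = -3 + (b - b) = -3 + 0 = -3)
o(-15) + S = -3 - 595328200 = -595328203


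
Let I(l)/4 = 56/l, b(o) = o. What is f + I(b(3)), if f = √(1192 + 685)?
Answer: 224/3 + √1877 ≈ 117.99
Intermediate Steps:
I(l) = 224/l (I(l) = 4*(56/l) = 224/l)
f = √1877 ≈ 43.324
f + I(b(3)) = √1877 + 224/3 = 224/3 + √1877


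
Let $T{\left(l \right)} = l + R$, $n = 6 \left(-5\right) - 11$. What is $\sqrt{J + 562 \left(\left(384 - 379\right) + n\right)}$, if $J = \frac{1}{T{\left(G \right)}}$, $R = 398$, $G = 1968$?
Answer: $\frac{i \sqrt{670164754}}{182} \approx 142.24 i$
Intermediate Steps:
$n = -41$ ($n = -30 - 11 = -41$)
$T{\left(l \right)} = 398 + l$ ($T{\left(l \right)} = l + 398 = 398 + l$)
$J = \frac{1}{2366}$ ($J = \frac{1}{398 + 1968} = \frac{1}{2366} \approx 0.00042265$)
$\sqrt{J + 562 \left(\left(384 - 379\right) + n\right)} = \sqrt{\frac{1}{2366} + 562 \left(\left(384 - 379\right) - 41\right)} = \sqrt{\frac{1}{2366} + 562 \left(5 - 41\right)} = \sqrt{\frac{1}{2366} + 562 \left(-36\right)} = \sqrt{\frac{1}{2366} - 20232} = \sqrt{- \frac{47868911}{2366}} = \frac{i \sqrt{670164754}}{182}$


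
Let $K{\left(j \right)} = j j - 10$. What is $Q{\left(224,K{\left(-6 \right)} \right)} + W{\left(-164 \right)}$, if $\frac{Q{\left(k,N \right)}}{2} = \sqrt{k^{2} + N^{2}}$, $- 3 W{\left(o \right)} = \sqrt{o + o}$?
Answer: $4 \sqrt{12713} - \frac{2 i \sqrt{82}}{3} \approx 451.01 - 6.0369 i$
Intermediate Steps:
$K{\left(j \right)} = -10 + j^{2}$ ($K{\left(j \right)} = j^{2} - 10 = -10 + j^{2}$)
$W{\left(o \right)} = - \frac{\sqrt{2} \sqrt{o}}{3}$ ($W{\left(o \right)} = - \frac{\sqrt{o + o}}{3} = - \frac{\sqrt{2 o}}{3} = - \frac{\sqrt{2} \sqrt{o}}{3}$)
$Q{\left(k,N \right)} = 2 \sqrt{N^{2} + k^{2}}$ ($Q{\left(k,N \right)} = 2 \sqrt{k^{2} + N^{2}} = 2 \sqrt{N^{2} + k^{2}}$)
$Q{\left(224,K{\left(-6 \right)} \right)} + W{\left(-164 \right)} = 2 \sqrt{\left(-10 + \left(-6\right)^{2}\right)^{2} + 224^{2}} - \frac{\sqrt{2} \sqrt{-164}}{3} = 2 \sqrt{\left(-10 + 36\right)^{2} + 50176} - \frac{\sqrt{2} \cdot 2 i \sqrt{41}}{3} = 2 \sqrt{26^{2} + 50176} - \frac{2 i \sqrt{82}}{3} = 2 \sqrt{676 + 50176} - \frac{2 i \sqrt{82}}{3} = 2 \sqrt{50852} - \frac{2 i \sqrt{82}}{3} = 2 \cdot 2 \sqrt{12713} - \frac{2 i \sqrt{82}}{3} = 4 \sqrt{12713} - \frac{2 i \sqrt{82}}{3}$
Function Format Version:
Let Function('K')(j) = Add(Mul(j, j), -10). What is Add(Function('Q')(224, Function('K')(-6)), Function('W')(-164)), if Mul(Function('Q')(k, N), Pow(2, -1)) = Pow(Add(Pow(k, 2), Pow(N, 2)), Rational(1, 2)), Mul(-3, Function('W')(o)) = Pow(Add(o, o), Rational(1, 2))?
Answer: Add(Mul(4, Pow(12713, Rational(1, 2))), Mul(Rational(-2, 3), I, Pow(82, Rational(1, 2)))) ≈ Add(451.01, Mul(-6.0369, I))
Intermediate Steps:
Function('K')(j) = Add(-10, Pow(j, 2)) (Function('K')(j) = Add(Pow(j, 2), -10) = Add(-10, Pow(j, 2)))
Function('W')(o) = Mul(Rational(-1, 3), Pow(2, Rational(1, 2)), Pow(o, Rational(1, 2))) (Function('W')(o) = Mul(Rational(-1, 3), Pow(Add(o, o), Rational(1, 2))) = Mul(Rational(-1, 3), Pow(Mul(2, o), Rational(1, 2))) = Mul(Rational(-1, 3), Mul(Pow(2, Rational(1, 2)), Pow(o, Rational(1, 2)))) = Mul(Rational(-1, 3), Pow(2, Rational(1, 2)), Pow(o, Rational(1, 2))))
Function('Q')(k, N) = Mul(2, Pow(Add(Pow(N, 2), Pow(k, 2)), Rational(1, 2))) (Function('Q')(k, N) = Mul(2, Pow(Add(Pow(k, 2), Pow(N, 2)), Rational(1, 2))) = Mul(2, Pow(Add(Pow(N, 2), Pow(k, 2)), Rational(1, 2))))
Add(Function('Q')(224, Function('K')(-6)), Function('W')(-164)) = Add(Mul(2, Pow(Add(Pow(Add(-10, Pow(-6, 2)), 2), Pow(224, 2)), Rational(1, 2))), Mul(Rational(-1, 3), Pow(2, Rational(1, 2)), Pow(-164, Rational(1, 2)))) = Add(Mul(2, Pow(Add(Pow(Add(-10, 36), 2), 50176), Rational(1, 2))), Mul(Rational(-1, 3), Pow(2, Rational(1, 2)), Mul(2, I, Pow(41, Rational(1, 2))))) = Add(Mul(2, Pow(Add(Pow(26, 2), 50176), Rational(1, 2))), Mul(Rational(-2, 3), I, Pow(82, Rational(1, 2)))) = Add(Mul(2, Pow(Add(676, 50176), Rational(1, 2))), Mul(Rational(-2, 3), I, Pow(82, Rational(1, 2)))) = Add(Mul(2, Pow(50852, Rational(1, 2))), Mul(Rational(-2, 3), I, Pow(82, Rational(1, 2)))) = Add(Mul(2, Mul(2, Pow(12713, Rational(1, 2)))), Mul(Rational(-2, 3), I, Pow(82, Rational(1, 2)))) = Add(Mul(4, Pow(12713, Rational(1, 2))), Mul(Rational(-2, 3), I, Pow(82, Rational(1, 2))))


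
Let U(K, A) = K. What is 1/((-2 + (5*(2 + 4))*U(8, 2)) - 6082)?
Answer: -1/5844 ≈ -0.00017112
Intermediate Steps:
1/((-2 + (5*(2 + 4))*U(8, 2)) - 6082) = 1/((-2 + (5*(2 + 4))*8) - 6082) = 1/((-2 + (5*6)*8) - 6082) = 1/((-2 + 30*8) - 6082) = 1/((-2 + 240) - 6082) = 1/(238 - 6082) = 1/(-5844) = -1/5844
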